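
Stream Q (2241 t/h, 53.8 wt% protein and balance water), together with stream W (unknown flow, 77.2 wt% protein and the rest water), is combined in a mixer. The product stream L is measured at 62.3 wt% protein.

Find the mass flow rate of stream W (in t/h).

1278 t/h

Let W be the unknown flow. Total out = 2241 + W.
protein balance: 1205.7 + 0.772·W = 0.623·(2241 + W)
(0.772 − 0.623)·W = 0.623×2241 − 1205.7 = 190.48
W = 190.48 / 0.149 = 1278.4 t/h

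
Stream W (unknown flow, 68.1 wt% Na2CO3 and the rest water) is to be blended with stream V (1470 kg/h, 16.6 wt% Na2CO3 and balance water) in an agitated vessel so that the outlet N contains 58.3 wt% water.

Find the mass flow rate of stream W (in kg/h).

1398 kg/h

Let W be the unknown flow. Total out = 1470 + W.
water balance: 1226 + 0.319·W = 0.583·(1470 + W)
(0.319 − 0.583)·W = 0.583×1470 − 1226 = -368.97
W = -368.97 / -0.264 = 1397.6 kg/h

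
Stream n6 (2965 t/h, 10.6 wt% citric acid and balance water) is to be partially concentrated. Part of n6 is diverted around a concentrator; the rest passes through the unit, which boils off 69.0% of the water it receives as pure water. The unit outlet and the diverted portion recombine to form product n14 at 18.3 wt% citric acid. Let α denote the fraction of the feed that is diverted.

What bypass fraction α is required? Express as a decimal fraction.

All 2965×0.106 = 314.29 t/h of citric acid reaches n14, so n14 = 314.29/0.183 = 1717.4 t/h and vapour = 1247.6 t/h.
The evaporator receives (1−α)·2965 of feed at 0.894 water and removes 0.690 of that water:
0.690×0.894×(1−α)×2965 = 1247.6
(1−α) = 1247.6/1829 = 0.6821;  α = 0.3179.

0.318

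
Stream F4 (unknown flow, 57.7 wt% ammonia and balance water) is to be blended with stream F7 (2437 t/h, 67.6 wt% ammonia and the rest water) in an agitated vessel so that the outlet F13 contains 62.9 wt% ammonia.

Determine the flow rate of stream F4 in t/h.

Let F4 be the unknown flow. Total out = 2437 + F4.
ammonia balance: 1647.4 + 0.577·F4 = 0.629·(2437 + F4)
(0.577 − 0.629)·F4 = 0.629×2437 − 1647.4 = -114.54
F4 = -114.54 / -0.052 = 2202.7 t/h

2203 t/h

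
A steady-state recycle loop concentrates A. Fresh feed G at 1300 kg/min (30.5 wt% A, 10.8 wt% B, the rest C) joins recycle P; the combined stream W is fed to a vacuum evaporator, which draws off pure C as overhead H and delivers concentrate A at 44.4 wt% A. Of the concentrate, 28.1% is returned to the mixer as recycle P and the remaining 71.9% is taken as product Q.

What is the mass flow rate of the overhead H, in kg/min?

407 kg/min

Overall A balance (none leaves overhead): A in fresh feed = A in product, i.e. 1300×0.305 = (1−0.281)·A·0.444.
A = 396.5/(0.444×0.719) = 1242 kg/min.
Recycle P = 0.281×1242 = 349.01 kg/min.
Combined feed W = 1300 + 349.01 = 1649 kg/min.
Overhead H = W − A = 1649 − 1242 = 406.98 kg/min.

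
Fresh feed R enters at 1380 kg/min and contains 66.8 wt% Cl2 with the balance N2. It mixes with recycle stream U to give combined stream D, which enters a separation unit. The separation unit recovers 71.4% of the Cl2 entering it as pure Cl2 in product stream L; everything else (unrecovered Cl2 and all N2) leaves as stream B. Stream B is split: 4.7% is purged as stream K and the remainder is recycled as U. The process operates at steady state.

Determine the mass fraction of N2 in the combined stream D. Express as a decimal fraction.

0.885

N2 enters only via R and leaves only via the purge: 1380×0.332 = 0.047×(N2 in B), and the separation unit passes all N2, so N2 in D = N2 in B = 9748.1 kg/min.
Cl2 in D: m_A = 1380×0.668 + (1−0.047)·(1−0.714)·m_A, so m_A = 921.84/0.7274 = 1267.2 kg/min.
D = 1267.2 + 9748.1 = 11015 kg/min.
N2 fraction in D = 9748.1/11015 = 0.885.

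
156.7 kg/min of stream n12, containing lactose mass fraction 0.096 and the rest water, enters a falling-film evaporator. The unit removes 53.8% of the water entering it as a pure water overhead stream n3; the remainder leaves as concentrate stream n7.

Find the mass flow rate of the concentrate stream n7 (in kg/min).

water entering = 156.7×0.904 = 141.66 kg/min; overhead removed = 0.538×141.66 = 76.211 kg/min.
Concentrate = 156.7 − 76.211 = 80.489 kg/min.

80.49 kg/min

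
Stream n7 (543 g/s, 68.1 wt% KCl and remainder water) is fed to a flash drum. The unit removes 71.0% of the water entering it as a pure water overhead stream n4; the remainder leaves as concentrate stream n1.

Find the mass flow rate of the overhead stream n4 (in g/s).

water entering = 543×0.319 = 173.22 g/s; overhead removed = 0.710×173.22 = 122.98 g/s.

123 g/s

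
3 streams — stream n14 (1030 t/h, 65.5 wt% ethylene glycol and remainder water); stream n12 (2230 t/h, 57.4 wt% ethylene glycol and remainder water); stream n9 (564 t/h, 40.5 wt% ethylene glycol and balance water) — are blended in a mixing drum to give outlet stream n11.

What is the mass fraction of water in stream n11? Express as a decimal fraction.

0.429

Total flow out = 1030 + 2230 + 564 = 3824 t/h.
water in = 1030×0.345 + 2230×0.426 + 564×0.595 = 1640.9 t/h.
water mass fraction in n11 = 1640.9/3824 = 0.429.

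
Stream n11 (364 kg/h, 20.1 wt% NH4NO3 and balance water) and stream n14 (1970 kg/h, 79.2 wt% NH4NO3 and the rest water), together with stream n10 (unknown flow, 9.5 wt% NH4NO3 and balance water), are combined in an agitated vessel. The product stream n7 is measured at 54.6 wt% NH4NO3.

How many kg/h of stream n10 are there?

Let n10 be the unknown flow. Total out = 2334 + n10.
NH4NO3 balance: 1633.4 + 0.095·n10 = 0.546·(2334 + n10)
(0.095 − 0.546)·n10 = 0.546×2334 − 1633.4 = -359.04
n10 = -359.04 / -0.451 = 796.1 kg/h

796.1 kg/h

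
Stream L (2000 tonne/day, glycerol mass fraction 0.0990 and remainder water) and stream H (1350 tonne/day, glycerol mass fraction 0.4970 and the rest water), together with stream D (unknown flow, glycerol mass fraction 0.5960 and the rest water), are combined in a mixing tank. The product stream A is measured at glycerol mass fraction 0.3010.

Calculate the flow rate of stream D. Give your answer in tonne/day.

Let D be the unknown flow. Total out = 3350 + D.
glycerol balance: 868.95 + 0.596·D = 0.301·(3350 + D)
(0.596 − 0.301)·D = 0.301×3350 − 868.95 = 139.4
D = 139.4 / 0.295 = 472.54 tonne/day

472.5 tonne/day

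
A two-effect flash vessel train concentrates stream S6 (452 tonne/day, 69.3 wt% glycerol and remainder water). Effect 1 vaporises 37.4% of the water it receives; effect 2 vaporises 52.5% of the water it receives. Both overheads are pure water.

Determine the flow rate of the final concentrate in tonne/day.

water in feed = 452×0.307 = 138.76 tonne/day.
After stage 1: water left = (1−0.374)×138.76 = 86.866; stream total = 400.1 tonne/day.
After stage 2: water left = (1−0.525)×86.866 = 41.261; final concentrate = 354.5 tonne/day.

354.5 tonne/day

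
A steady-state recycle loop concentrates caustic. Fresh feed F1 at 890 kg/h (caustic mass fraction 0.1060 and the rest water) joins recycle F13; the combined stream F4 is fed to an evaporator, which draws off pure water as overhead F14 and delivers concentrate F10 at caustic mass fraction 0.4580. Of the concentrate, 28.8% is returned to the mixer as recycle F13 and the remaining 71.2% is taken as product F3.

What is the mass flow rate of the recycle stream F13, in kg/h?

Overall caustic balance (none leaves overhead): caustic in fresh feed = caustic in product, i.e. 890×0.106 = (1−0.288)·F10·0.458.
F10 = 94.34/(0.458×0.712) = 289.3 kg/h.
Recycle F13 = 0.288×289.3 = 83.319 kg/h.

83.32 kg/h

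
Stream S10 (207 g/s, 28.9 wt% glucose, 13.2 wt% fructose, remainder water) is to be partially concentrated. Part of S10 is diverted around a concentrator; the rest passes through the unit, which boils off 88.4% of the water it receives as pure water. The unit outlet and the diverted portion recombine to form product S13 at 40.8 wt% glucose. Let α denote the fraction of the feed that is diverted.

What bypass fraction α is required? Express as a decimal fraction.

0.430

All 207×0.289 = 59.823 g/s of glucose reaches S13, so S13 = 59.823/0.408 = 146.62 g/s and vapour = 60.375 g/s.
The evaporator receives (1−α)·207 of feed at 0.579 water and removes 0.884 of that water:
0.884×0.579×(1−α)×207 = 60.375
(1−α) = 60.375/105.95 = 0.5698;  α = 0.4302.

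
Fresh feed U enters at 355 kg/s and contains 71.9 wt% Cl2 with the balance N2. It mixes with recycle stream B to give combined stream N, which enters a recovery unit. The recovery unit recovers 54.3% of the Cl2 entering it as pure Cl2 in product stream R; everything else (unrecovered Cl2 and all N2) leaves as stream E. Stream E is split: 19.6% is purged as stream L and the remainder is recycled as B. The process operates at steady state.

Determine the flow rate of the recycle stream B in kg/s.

557.5 kg/s

N2 enters only via U and leaves only via the purge: 355×0.281 = 0.196×(N2 in E), and the recovery unit passes all N2, so N2 in N = N2 in E = 508.95 kg/s.
Cl2 in N: m_A = 355×0.719 + (1−0.196)·(1−0.543)·m_A, so m_A = 255.24/0.6326 = 403.5 kg/s.
E = (1−0.543)×403.5 + 508.95 = 693.36 kg/s.
Recycle B = (1−0.196)×693.36 = 557.46 kg/s.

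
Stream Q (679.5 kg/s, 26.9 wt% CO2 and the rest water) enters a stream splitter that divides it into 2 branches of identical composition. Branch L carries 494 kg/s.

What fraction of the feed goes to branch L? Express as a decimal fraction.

0.727

Fraction to L = 494/679.5 = 0.7270.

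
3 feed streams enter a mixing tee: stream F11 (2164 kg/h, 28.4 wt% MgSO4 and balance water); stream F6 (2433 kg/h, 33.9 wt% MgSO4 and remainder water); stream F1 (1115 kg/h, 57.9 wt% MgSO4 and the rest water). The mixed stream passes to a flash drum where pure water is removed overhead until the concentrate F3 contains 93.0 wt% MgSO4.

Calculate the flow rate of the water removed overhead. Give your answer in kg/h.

MgSO4 entering = 2164×0.284 + 2433×0.339 + 1115×0.579 = 2084.9 kg/h.
All MgSO4 reports to F3, so F3 = 2084.9/0.930 = 2241.9 kg/h.
Total feed = 5712 kg/h; overhead = 5712 − 2241.9 = 3470.1 kg/h.

3470 kg/h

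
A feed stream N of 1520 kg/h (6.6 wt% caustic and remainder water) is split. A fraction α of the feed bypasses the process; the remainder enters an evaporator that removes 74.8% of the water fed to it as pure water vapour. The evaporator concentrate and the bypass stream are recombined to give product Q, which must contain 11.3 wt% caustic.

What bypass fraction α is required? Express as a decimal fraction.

All 1520×0.066 = 100.32 kg/h of caustic reaches Q, so Q = 100.32/0.113 = 887.79 kg/h and vapour = 632.21 kg/h.
The evaporator receives (1−α)·1520 of feed at 0.934 water and removes 0.748 of that water:
0.748×0.934×(1−α)×1520 = 632.21
(1−α) = 632.21/1061.9 = 0.5953;  α = 0.4047.

0.405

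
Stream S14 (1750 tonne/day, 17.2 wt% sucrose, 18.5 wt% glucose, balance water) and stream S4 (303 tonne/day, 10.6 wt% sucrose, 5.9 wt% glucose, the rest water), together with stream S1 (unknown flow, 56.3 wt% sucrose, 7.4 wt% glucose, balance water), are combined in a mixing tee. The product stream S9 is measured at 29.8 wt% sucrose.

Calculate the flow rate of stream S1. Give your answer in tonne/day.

1052 tonne/day

Let S1 be the unknown flow. Total out = 2053 + S1.
sucrose balance: 333.12 + 0.563·S1 = 0.298·(2053 + S1)
(0.563 − 0.298)·S1 = 0.298×2053 − 333.12 = 278.68
S1 = 278.68 / 0.265 = 1051.6 tonne/day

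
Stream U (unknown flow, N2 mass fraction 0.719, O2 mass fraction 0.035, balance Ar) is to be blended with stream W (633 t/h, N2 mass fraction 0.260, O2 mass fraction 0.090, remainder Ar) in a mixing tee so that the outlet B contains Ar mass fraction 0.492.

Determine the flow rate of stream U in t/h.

Let U be the unknown flow. Total out = 633 + U.
Ar balance: 411.45 + 0.246·U = 0.492·(633 + U)
(0.246 − 0.492)·U = 0.492×633 − 411.45 = -100.01
U = -100.01 / -0.246 = 406.56 t/h

406.6 t/h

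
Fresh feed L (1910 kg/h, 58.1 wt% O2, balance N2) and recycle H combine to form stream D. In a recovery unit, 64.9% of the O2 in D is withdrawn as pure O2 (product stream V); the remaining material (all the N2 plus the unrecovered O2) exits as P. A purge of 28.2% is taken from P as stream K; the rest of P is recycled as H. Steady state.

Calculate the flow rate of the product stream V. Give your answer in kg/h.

O2 in D: m_A = 1910×0.581 + (1−0.282)·(1−0.649)·m_A, so m_A = 1109.7/0.7480 = 1483.6 kg/h.
Product V = 0.649×1483.6 = 962.86 kg/h.

962.9 kg/h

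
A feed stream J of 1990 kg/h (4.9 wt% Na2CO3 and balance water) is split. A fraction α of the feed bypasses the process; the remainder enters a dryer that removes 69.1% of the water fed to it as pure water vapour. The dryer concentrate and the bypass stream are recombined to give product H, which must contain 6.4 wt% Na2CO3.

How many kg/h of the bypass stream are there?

All 1990×0.049 = 97.51 kg/h of Na2CO3 reaches H, so H = 97.51/0.064 = 1523.6 kg/h and vapour = 466.41 kg/h.
The evaporator receives (1−α)·1990 of feed at 0.951 water and removes 0.691 of that water:
0.691×0.951×(1−α)×1990 = 466.41
(1−α) = 466.41/1307.7 = 0.3567;  α = 0.6433.
Bypass flow = 0.6433×1990 = 1280.2 kg/h.

1280 kg/h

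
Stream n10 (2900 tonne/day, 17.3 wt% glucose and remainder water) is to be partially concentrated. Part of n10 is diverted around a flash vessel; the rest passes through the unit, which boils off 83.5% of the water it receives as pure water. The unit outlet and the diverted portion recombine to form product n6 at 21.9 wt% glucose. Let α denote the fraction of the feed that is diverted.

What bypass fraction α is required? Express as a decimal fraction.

All 2900×0.173 = 501.7 tonne/day of glucose reaches n6, so n6 = 501.7/0.219 = 2290.9 tonne/day and vapour = 609.13 tonne/day.
The evaporator receives (1−α)·2900 of feed at 0.827 water and removes 0.835 of that water:
0.835×0.827×(1−α)×2900 = 609.13
(1−α) = 609.13/2002.6 = 0.3042;  α = 0.6958.

0.696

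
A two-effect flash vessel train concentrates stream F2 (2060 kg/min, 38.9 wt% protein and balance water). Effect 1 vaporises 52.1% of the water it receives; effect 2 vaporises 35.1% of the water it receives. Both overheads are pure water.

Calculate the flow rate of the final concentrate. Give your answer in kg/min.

water in feed = 2060×0.611 = 1258.7 kg/min.
After stage 1: water left = (1−0.521)×1258.7 = 602.9; stream total = 1404.2 kg/min.
After stage 2: water left = (1−0.351)×602.9 = 391.28; final concentrate = 1192.6 kg/min.

1193 kg/min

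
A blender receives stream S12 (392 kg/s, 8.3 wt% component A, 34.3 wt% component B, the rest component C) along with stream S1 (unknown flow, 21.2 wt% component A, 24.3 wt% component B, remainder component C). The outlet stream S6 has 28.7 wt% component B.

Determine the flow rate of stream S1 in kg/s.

Let S1 be the unknown flow. Total out = 392 + S1.
component B balance: 134.46 + 0.243·S1 = 0.287·(392 + S1)
(0.243 − 0.287)·S1 = 0.287×392 − 134.46 = -21.952
S1 = -21.952 / -0.044 = 498.91 kg/s

498.9 kg/s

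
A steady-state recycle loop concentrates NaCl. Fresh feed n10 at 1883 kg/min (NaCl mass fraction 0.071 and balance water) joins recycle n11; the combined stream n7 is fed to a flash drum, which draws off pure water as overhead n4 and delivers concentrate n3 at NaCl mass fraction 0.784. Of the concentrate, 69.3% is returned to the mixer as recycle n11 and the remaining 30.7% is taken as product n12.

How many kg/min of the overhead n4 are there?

1712 kg/min

Overall NaCl balance (none leaves overhead): NaCl in fresh feed = NaCl in product, i.e. 1883×0.071 = (1−0.693)·n3·0.784.
n3 = 133.69/(0.784×0.307) = 555.46 kg/min.
Recycle n11 = 0.693×555.46 = 384.94 kg/min.
Combined feed n7 = 1883 + 384.94 = 2267.9 kg/min.
Overhead n4 = n7 − n3 = 2267.9 − 555.46 = 1712.5 kg/min.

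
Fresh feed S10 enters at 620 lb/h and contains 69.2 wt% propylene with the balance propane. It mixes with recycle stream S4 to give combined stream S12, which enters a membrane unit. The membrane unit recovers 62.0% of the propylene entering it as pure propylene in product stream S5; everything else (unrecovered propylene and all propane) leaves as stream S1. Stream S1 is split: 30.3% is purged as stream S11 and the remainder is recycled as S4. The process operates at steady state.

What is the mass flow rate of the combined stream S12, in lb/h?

1214 lb/h

propane enters only via S10 and leaves only via the purge: 620×0.308 = 0.303×(propane in S1), and the membrane unit passes all propane, so propane in S12 = propane in S1 = 630.23 lb/h.
propylene in S12: m_A = 620×0.692 + (1−0.303)·(1−0.620)·m_A, so m_A = 429.04/0.7351 = 583.62 lb/h.
S12 = 583.62 + 630.23 = 1213.8 lb/h.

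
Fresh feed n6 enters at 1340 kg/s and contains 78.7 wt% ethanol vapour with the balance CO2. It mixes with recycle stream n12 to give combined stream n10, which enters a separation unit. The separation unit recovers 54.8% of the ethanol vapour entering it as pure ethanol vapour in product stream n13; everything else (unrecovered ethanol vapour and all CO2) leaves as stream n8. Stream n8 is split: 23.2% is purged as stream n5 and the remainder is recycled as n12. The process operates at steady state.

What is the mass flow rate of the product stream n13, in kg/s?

ethanol vapour in n10: m_A = 1340×0.787 + (1−0.232)·(1−0.548)·m_A, so m_A = 1054.6/0.6529 = 1615.3 kg/s.
Product n13 = 0.548×1615.3 = 885.19 kg/s.

885.2 kg/s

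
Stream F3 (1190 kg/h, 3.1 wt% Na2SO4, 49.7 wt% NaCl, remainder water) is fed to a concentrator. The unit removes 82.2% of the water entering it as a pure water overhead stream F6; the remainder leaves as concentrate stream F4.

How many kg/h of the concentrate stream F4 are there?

water entering = 1190×0.472 = 561.68 kg/h; overhead removed = 0.822×561.68 = 461.7 kg/h.
Concentrate = 1190 − 461.7 = 728.3 kg/h.

728.3 kg/h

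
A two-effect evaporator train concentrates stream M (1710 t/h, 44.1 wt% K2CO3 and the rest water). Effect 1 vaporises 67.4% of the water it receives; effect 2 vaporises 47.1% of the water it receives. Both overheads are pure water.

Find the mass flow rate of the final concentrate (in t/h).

water in feed = 1710×0.559 = 955.89 t/h.
After stage 1: water left = (1−0.674)×955.89 = 311.62; stream total = 1065.7 t/h.
After stage 2: water left = (1−0.471)×311.62 = 164.85; final concentrate = 918.96 t/h.

919 t/h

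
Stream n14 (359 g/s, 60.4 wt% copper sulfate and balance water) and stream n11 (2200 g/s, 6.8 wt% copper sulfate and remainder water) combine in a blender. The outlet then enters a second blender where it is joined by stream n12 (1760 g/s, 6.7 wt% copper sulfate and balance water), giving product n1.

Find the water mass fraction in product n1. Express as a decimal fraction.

Overall, product flow = 4319 g/s.
water in = 359×0.396 + 2200×0.932 + 1760×0.933 = 3834.6 g/s.
water fraction in n1 = 0.8879.

0.8879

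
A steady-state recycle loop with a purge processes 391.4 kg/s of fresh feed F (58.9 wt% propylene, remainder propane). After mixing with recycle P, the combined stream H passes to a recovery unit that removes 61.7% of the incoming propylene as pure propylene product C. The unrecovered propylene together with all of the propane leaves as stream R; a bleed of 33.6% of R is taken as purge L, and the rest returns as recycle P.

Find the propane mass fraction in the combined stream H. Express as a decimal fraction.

0.6076

propane enters only via F and leaves only via the purge: 391.4×0.411 = 0.336×(propane in R), and the recovery unit passes all propane, so propane in H = propane in R = 478.77 kg/s.
propylene in H: m_A = 391.4×0.589 + (1−0.336)·(1−0.617)·m_A, so m_A = 230.53/0.7457 = 309.16 kg/s.
H = 309.16 + 478.77 = 787.92 kg/s.
propane fraction in H = 478.77/787.92 = 0.6076.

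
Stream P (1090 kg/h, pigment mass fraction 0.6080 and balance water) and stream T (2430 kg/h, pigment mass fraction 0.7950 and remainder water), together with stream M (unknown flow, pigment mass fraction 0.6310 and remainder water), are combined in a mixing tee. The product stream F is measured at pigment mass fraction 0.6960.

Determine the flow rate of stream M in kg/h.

Let M be the unknown flow. Total out = 3520 + M.
pigment balance: 2594.6 + 0.631·M = 0.696·(3520 + M)
(0.631 − 0.696)·M = 0.696×3520 − 2594.6 = -144.65
M = -144.65 / -0.065 = 2225.4 kg/h

2225 kg/h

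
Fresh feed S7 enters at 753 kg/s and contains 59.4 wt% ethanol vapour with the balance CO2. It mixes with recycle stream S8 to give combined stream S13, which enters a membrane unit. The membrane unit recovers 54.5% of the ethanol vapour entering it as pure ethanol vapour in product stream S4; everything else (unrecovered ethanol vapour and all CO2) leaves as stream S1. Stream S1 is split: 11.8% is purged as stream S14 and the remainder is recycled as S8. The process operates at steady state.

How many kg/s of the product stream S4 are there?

407.2 kg/s

ethanol vapour in S13: m_A = 753×0.594 + (1−0.118)·(1−0.545)·m_A, so m_A = 447.28/0.5987 = 747.1 kg/s.
Product S4 = 0.545×747.1 = 407.17 kg/s.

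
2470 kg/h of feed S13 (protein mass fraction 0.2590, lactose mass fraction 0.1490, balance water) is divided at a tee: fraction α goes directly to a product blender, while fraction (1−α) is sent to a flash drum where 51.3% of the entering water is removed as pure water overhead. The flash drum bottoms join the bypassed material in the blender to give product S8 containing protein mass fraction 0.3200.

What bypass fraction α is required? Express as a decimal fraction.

0.372

All 2470×0.259 = 639.73 kg/h of protein reaches S8, so S8 = 639.73/0.320 = 1999.2 kg/h and vapour = 470.84 kg/h.
The evaporator receives (1−α)·2470 of feed at 0.592 water and removes 0.513 of that water:
0.513×0.592×(1−α)×2470 = 470.84
(1−α) = 470.84/750.13 = 0.6277;  α = 0.3723.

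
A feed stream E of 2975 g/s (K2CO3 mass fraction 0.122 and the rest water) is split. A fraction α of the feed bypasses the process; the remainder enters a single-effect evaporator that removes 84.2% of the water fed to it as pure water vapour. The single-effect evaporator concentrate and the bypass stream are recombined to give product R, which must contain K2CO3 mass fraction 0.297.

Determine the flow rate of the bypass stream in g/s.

603.8 g/s

All 2975×0.122 = 362.95 g/s of K2CO3 reaches R, so R = 362.95/0.297 = 1222.1 g/s and vapour = 1752.9 g/s.
The evaporator receives (1−α)·2975 of feed at 0.878 water and removes 0.842 of that water:
0.842×0.878×(1−α)×2975 = 1752.9
(1−α) = 1752.9/2199.3 = 0.7970;  α = 0.2030.
Bypass flow = 0.2030×2975 = 603.83 g/s.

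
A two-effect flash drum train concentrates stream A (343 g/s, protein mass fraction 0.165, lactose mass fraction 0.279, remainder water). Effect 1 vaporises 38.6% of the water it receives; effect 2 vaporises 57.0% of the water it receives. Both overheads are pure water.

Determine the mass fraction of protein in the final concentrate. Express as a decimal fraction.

water in feed = 343×0.556 = 190.71 g/s.
After stage 1: water left = (1−0.386)×190.71 = 117.09; stream total = 269.39 g/s.
After stage 2: water left = (1−0.570)×117.09 = 50.351; final concentrate = 202.64 g/s.
protein fraction = 56.595/202.64 = 0.279.

0.279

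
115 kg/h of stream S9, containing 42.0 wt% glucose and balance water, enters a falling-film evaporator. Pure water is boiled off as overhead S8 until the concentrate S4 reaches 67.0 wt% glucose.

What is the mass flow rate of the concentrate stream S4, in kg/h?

glucose is conserved: 115×0.420 = 48.3 kg/h all reports to the concentrate.
Concentrate = 48.3/(target fraction) = 72.09 kg/h.

72.09 kg/h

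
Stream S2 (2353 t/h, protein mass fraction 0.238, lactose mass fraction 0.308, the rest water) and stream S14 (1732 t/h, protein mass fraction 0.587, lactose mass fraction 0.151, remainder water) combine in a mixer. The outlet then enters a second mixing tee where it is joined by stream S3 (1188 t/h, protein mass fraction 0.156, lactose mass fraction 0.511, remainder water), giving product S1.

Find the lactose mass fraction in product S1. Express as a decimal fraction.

0.302

Overall, product flow = 5273 t/h.
lactose in = 2353×0.308 + 1732×0.151 + 1188×0.511 = 1593.3 t/h.
lactose fraction in S1 = 0.302.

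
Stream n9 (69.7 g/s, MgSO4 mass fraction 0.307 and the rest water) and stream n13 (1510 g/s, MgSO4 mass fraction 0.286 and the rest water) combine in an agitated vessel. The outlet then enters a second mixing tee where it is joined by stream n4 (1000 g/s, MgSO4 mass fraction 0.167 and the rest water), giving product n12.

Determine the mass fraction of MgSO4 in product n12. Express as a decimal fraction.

Overall, product flow = 2579.7 g/s.
MgSO4 in = 69.7×0.307 + 1510×0.286 + 1000×0.167 = 620.26 g/s.
MgSO4 fraction in n12 = 0.240.

0.240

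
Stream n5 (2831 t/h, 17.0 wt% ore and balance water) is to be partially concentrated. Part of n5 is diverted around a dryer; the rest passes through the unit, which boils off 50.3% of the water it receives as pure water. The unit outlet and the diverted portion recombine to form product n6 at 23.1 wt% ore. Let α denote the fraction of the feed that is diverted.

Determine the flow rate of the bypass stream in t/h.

All 2831×0.170 = 481.27 t/h of ore reaches n6, so n6 = 481.27/0.231 = 2083.4 t/h and vapour = 747.58 t/h.
The evaporator receives (1−α)·2831 of feed at 0.830 water and removes 0.503 of that water:
0.503×0.830×(1−α)×2831 = 747.58
(1−α) = 747.58/1181.9 = 0.6325;  α = 0.3675.
Bypass flow = 0.3675×2831 = 1040.3 t/h.

1040 t/h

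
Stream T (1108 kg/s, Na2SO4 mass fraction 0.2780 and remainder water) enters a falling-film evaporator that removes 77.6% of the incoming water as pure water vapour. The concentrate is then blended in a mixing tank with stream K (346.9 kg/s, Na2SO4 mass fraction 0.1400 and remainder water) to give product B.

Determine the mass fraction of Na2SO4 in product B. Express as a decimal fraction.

Vapour removed = 0.776×0.722×1108 = 620.78 kg/s; concentrate = 487.22 kg/s.
Na2SO4 reaching the mixer = 308.02 (from concentrate) + 346.9×0.140 = 356.59 kg/s.
Product flow = 487.22 + 346.9 = 834.12 kg/s; Na2SO4 fraction = 0.4275.

0.4275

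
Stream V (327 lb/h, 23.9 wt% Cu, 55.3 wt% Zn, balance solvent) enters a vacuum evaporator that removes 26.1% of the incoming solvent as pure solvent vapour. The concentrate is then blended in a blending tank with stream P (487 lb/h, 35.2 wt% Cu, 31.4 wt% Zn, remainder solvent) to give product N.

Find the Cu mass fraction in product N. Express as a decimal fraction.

Vapour removed = 0.261×0.208×327 = 17.752 lb/h; concentrate = 309.25 lb/h.
Cu reaching the mixer = 78.153 (from concentrate) + 487×0.352 = 249.58 lb/h.
Product flow = 309.25 + 487 = 796.25 lb/h; Cu fraction = 0.313.

0.313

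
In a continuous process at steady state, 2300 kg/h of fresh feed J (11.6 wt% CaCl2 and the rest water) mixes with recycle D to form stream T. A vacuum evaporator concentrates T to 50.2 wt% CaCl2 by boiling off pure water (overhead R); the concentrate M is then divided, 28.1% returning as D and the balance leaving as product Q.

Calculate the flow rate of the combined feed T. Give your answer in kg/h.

Overall CaCl2 balance (none leaves overhead): CaCl2 in fresh feed = CaCl2 in product, i.e. 2300×0.116 = (1−0.281)·M·0.502.
M = 266.8/(0.502×0.719) = 739.19 kg/h.
Recycle D = 0.281×739.19 = 207.71 kg/h.
Combined feed T = 2300 + 207.71 = 2507.7 kg/h.

2508 kg/h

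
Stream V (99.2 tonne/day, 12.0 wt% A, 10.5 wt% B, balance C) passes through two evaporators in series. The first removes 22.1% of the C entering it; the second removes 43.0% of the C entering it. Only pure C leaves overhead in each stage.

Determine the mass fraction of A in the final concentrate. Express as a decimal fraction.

0.211

C in feed = 99.2×0.775 = 76.88 tonne/day.
After stage 1: C left = (1−0.221)×76.88 = 59.89; stream total = 82.21 tonne/day.
After stage 2: C left = (1−0.430)×59.89 = 34.137; final concentrate = 56.457 tonne/day.
A fraction = 11.904/56.457 = 0.211.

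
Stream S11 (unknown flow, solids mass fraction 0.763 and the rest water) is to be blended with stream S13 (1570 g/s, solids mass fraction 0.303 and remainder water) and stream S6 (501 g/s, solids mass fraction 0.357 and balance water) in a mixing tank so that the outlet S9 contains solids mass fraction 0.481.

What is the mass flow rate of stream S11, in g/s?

1211 g/s

Let S11 be the unknown flow. Total out = 2071 + S11.
solids balance: 654.57 + 0.763·S11 = 0.481·(2071 + S11)
(0.763 − 0.481)·S11 = 0.481×2071 − 654.57 = 341.58
S11 = 341.58 / 0.282 = 1211.3 g/s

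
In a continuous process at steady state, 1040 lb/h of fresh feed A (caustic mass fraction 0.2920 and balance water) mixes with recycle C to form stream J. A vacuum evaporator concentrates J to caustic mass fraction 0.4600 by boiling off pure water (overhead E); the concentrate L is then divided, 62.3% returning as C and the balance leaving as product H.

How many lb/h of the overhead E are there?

379.8 lb/h

Overall caustic balance (none leaves overhead): caustic in fresh feed = caustic in product, i.e. 1040×0.292 = (1−0.623)·L·0.460.
L = 303.68/(0.460×0.377) = 1751.1 lb/h.
Recycle C = 0.623×1751.1 = 1091 lb/h.
Combined feed J = 1040 + 1091 = 2131 lb/h.
Overhead E = J − L = 2131 − 1751.1 = 379.83 lb/h.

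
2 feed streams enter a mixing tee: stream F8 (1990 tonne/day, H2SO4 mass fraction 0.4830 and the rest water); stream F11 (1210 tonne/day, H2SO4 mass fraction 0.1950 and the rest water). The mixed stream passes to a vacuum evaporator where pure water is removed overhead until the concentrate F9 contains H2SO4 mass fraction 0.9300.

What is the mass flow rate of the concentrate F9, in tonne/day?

1287 tonne/day

H2SO4 entering = 1990×0.483 + 1210×0.195 = 1197.1 tonne/day.
All H2SO4 reports to F9, so F9 = 1197.1/0.930 = 1287.2 tonne/day.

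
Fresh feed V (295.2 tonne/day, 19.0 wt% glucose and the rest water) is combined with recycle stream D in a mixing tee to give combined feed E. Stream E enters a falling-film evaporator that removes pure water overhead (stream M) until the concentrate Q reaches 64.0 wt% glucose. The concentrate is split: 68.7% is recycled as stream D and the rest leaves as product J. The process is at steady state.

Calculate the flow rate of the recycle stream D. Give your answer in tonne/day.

192.4 tonne/day

Overall glucose balance (none leaves overhead): glucose in fresh feed = glucose in product, i.e. 295.2×0.190 = (1−0.687)·Q·0.640.
Q = 56.088/(0.640×0.313) = 279.99 tonne/day.
Recycle D = 0.687×279.99 = 192.35 tonne/day.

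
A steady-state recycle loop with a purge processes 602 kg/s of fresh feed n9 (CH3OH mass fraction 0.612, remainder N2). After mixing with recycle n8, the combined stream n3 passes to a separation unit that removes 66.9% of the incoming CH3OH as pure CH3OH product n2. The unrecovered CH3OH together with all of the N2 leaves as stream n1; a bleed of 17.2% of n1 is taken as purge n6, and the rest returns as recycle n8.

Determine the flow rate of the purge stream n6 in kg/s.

N2 enters only via n9 and leaves only via the purge: 602×0.388 = 0.172×(N2 in n1), and the separation unit passes all N2, so N2 in n3 = N2 in n1 = 1358 kg/s.
CH3OH in n3: m_A = 602×0.612 + (1−0.172)·(1−0.669)·m_A, so m_A = 368.42/0.7259 = 507.52 kg/s.
n1 = (1−0.669)×507.52 + 1358 = 1526 kg/s.
Purge n6 = 0.172×1526 = 262.47 kg/s.

262.5 kg/s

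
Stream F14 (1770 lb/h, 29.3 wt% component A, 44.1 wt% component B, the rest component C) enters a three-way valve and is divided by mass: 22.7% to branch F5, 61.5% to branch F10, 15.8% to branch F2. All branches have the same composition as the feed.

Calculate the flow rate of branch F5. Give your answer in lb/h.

401.8 lb/h

Branch F5 flow = 0.227×1770 = 401.79 lb/h.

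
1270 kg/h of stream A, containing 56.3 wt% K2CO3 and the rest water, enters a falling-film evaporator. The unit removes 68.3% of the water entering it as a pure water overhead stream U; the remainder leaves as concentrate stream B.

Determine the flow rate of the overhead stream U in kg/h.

water entering = 1270×0.437 = 554.99 kg/h; overhead removed = 0.683×554.99 = 379.06 kg/h.

379.1 kg/h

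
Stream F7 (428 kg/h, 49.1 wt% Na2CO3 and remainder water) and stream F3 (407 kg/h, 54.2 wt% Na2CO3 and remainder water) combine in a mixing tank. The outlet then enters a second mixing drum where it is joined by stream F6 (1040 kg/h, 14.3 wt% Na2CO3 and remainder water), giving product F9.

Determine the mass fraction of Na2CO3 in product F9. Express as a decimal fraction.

0.309

Overall, product flow = 1875 kg/h.
Na2CO3 in = 428×0.491 + 407×0.542 + 1040×0.143 = 579.46 kg/h.
Na2CO3 fraction in F9 = 0.309.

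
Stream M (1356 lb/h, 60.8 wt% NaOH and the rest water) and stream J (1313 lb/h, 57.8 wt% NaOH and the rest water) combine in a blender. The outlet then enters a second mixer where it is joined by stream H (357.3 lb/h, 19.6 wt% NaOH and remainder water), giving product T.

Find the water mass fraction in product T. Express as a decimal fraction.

Overall, product flow = 3026.3 lb/h.
water in = 1356×0.392 + 1313×0.422 + 357.3×0.804 = 1372.9 lb/h.
water fraction in T = 0.454.

0.454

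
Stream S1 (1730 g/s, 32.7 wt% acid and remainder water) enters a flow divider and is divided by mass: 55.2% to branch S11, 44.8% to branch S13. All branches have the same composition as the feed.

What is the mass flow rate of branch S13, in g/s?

775 g/s

Branch S13 flow = 0.448×1730 = 775.04 g/s.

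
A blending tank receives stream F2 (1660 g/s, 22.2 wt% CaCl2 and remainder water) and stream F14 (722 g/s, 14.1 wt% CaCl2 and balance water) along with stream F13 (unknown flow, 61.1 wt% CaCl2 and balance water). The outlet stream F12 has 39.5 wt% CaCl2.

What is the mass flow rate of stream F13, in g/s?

Let F13 be the unknown flow. Total out = 2382 + F13.
CaCl2 balance: 470.32 + 0.611·F13 = 0.395·(2382 + F13)
(0.611 − 0.395)·F13 = 0.395×2382 − 470.32 = 470.57
F13 = 470.57 / 0.216 = 2178.6 g/s

2179 g/s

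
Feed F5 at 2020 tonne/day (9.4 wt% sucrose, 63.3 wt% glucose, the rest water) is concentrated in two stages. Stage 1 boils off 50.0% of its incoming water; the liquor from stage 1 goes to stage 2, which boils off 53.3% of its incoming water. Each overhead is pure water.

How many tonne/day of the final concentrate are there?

water in feed = 2020×0.273 = 551.46 tonne/day.
After stage 1: water left = (1−0.500)×551.46 = 275.73; stream total = 1744.3 tonne/day.
After stage 2: water left = (1−0.533)×275.73 = 128.77; final concentrate = 1597.3 tonne/day.

1597 tonne/day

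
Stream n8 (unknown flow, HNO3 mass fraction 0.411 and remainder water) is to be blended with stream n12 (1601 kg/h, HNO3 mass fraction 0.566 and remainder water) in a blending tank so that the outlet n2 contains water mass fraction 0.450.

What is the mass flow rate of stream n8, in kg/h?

184.3 kg/h

Let n8 be the unknown flow. Total out = 1601 + n8.
water balance: 694.83 + 0.589·n8 = 0.450·(1601 + n8)
(0.589 − 0.450)·n8 = 0.450×1601 − 694.83 = 25.616
n8 = 25.616 / 0.139 = 184.29 kg/h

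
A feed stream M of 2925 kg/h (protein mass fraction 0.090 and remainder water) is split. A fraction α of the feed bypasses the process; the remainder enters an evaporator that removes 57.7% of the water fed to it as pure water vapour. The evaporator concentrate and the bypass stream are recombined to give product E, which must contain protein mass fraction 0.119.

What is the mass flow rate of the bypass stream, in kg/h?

1567 kg/h

All 2925×0.090 = 263.25 kg/h of protein reaches E, so E = 263.25/0.119 = 2212.2 kg/h and vapour = 712.82 kg/h.
The evaporator receives (1−α)·2925 of feed at 0.910 water and removes 0.577 of that water:
0.577×0.910×(1−α)×2925 = 712.82
(1−α) = 712.82/1535.8 = 0.4641;  α = 0.5359.
Bypass flow = 0.5359×2925 = 1567.4 kg/h.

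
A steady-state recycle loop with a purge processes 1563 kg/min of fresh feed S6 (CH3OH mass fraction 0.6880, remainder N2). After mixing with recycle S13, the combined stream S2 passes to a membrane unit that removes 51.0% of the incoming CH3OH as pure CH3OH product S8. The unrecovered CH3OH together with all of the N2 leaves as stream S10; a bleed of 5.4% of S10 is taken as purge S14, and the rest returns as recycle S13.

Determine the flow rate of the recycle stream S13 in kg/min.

N2 enters only via S6 and leaves only via the purge: 1563×0.312 = 0.054×(N2 in S10), and the membrane unit passes all N2, so N2 in S2 = N2 in S10 = 9030.7 kg/min.
CH3OH in S2: m_A = 1563×0.688 + (1−0.054)·(1−0.510)·m_A, so m_A = 1075.3/0.5365 = 2004.5 kg/min.
S10 = (1−0.510)×2004.5 + 9030.7 = 10013 kg/min.
Recycle S13 = (1−0.054)×10013 = 9472.2 kg/min.

9472 kg/min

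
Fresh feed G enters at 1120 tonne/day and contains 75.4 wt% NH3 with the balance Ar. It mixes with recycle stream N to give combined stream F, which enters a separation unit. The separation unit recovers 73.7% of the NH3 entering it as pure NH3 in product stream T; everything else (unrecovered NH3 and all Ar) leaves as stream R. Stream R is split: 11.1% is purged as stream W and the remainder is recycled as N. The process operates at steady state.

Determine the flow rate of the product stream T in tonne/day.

812.3 tonne/day

NH3 in F: m_A = 1120×0.754 + (1−0.111)·(1−0.737)·m_A, so m_A = 844.48/0.7662 = 1102.2 tonne/day.
Product T = 0.737×1102.2 = 812.3 tonne/day.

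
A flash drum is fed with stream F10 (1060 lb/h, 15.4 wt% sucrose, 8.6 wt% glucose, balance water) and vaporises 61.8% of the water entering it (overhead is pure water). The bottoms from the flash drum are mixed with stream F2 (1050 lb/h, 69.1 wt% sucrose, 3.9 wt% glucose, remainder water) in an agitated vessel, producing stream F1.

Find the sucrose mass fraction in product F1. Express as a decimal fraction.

Vapour removed = 0.618×0.760×1060 = 497.86 lb/h; concentrate = 562.14 lb/h.
sucrose reaching the mixer = 163.24 (from concentrate) + 1050×0.691 = 888.79 lb/h.
Product flow = 562.14 + 1050 = 1612.1 lb/h; sucrose fraction = 0.551.

0.551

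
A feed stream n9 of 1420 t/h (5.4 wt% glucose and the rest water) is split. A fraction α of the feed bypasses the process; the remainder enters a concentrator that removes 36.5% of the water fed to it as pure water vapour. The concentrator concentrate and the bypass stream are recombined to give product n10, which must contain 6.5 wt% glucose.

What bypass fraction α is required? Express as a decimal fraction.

All 1420×0.054 = 76.68 t/h of glucose reaches n10, so n10 = 76.68/0.065 = 1179.7 t/h and vapour = 240.31 t/h.
The evaporator receives (1−α)·1420 of feed at 0.946 water and removes 0.365 of that water:
0.365×0.946×(1−α)×1420 = 240.31
(1−α) = 240.31/490.31 = 0.4901;  α = 0.5099.

0.510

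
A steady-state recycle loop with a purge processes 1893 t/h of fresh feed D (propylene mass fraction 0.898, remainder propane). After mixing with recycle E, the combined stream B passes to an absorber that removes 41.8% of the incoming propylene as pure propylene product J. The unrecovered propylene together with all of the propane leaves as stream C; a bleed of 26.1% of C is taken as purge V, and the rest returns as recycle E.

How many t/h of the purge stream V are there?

propane enters only via D and leaves only via the purge: 1893×0.102 = 0.261×(propane in C), and the absorber passes all propane, so propane in B = propane in C = 739.79 t/h.
propylene in B: m_A = 1893×0.898 + (1−0.261)·(1−0.418)·m_A, so m_A = 1699.9/0.5699 = 2982.8 t/h.
C = (1−0.418)×2982.8 + 739.79 = 2475.8 t/h.
Purge V = 0.261×2475.8 = 646.18 t/h.

646.2 t/h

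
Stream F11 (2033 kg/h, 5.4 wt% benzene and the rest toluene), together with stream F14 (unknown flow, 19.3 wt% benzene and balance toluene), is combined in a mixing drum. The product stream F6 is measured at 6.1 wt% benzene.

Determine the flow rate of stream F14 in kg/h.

Let F14 be the unknown flow. Total out = 2033 + F14.
benzene balance: 109.78 + 0.193·F14 = 0.061·(2033 + F14)
(0.193 − 0.061)·F14 = 0.061×2033 − 109.78 = 14.231
F14 = 14.231 / 0.132 = 107.81 kg/h

107.8 kg/h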